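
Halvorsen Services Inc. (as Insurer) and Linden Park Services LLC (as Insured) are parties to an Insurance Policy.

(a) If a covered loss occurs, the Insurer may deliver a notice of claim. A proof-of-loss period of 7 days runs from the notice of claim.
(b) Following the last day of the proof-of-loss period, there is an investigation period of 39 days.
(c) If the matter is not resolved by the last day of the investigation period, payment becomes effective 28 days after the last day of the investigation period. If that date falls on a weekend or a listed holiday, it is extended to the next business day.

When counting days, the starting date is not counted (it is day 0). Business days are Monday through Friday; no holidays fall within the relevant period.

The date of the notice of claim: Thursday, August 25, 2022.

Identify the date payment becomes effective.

November 7, 2022

The last day of the proof-of-loss period: August 25, 2022 + 7 days = September 1, 2022.
The last day of the investigation period: 39 calendar days after September 1, 2022 is October 10, 2022.
The date payment becomes effective: October 10, 2022 + 28 days = November 7, 2022. November 7, 2022 is a Monday, so no roll-forward applies.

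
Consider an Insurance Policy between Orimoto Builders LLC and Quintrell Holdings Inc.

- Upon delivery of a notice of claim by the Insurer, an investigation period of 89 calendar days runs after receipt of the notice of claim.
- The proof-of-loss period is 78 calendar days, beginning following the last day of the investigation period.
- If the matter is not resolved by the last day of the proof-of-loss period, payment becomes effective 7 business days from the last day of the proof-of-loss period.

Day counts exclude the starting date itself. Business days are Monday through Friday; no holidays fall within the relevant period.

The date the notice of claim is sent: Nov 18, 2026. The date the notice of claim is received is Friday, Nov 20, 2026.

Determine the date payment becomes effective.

Adding 89 calendar days to Nov 20, 2026 gives Feb 17, 2027, which is the last day of the investigation period.
The last day of the proof-of-loss period: 78 calendar days after Feb 17, 2027 is May 6, 2027.
The date payment becomes effective: counting 7 business days from Thursday, May 6, 2027 (May 7, May 10, May 11, May 12, May 13, May 14, May 17, skipping weekends) reaches Monday, May 17, 2027.

May 17, 2027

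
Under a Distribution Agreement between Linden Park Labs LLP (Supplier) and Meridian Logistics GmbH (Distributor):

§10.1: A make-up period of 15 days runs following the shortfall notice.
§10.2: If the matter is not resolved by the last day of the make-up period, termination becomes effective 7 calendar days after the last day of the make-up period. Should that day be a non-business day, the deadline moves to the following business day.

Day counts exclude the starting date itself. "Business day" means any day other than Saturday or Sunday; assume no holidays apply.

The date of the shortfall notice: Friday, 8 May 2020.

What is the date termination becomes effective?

1 June 2020

The last day of the make-up period: 8 May 2020 + 15 days = 23 May 2020.
The date termination becomes effective: 7 calendar days after 23 May 2020 is 30 May 2020. That falls on a Saturday, so it rolls to the next business day, Monday, 1 June 2020.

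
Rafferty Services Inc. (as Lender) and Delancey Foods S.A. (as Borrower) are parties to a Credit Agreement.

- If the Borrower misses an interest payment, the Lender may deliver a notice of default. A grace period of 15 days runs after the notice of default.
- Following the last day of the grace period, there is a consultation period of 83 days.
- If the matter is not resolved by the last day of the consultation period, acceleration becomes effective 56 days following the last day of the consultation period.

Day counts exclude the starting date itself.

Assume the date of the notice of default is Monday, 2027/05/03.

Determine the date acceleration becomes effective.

2027/10/04

The last day of the grace period: 2027/05/03 + 15 days = 2027/05/18.
The last day of the consultation period: 83 calendar days after 2027/05/18 is 2027/08/09.
The date acceleration becomes effective: 2027/08/09 + 56 days = 2027/10/04.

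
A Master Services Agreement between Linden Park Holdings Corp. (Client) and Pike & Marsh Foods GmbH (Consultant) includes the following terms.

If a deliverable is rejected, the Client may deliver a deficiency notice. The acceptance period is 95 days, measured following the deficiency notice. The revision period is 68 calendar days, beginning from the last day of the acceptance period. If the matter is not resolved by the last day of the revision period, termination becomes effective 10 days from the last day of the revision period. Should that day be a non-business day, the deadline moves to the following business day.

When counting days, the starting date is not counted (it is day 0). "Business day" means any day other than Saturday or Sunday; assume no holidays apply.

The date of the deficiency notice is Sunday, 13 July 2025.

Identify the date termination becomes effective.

The last day of the acceptance period: 95 calendar days after 13 July 2025 is 16 October 2025.
The last day of the revision period: 16 October 2025 + 68 days = 23 December 2025.
Adding 10 calendar days to 23 December 2025 gives 2 January 2026, which is the date termination becomes effective. 2 January 2026 is a Friday, so no roll-forward applies.

2 January 2026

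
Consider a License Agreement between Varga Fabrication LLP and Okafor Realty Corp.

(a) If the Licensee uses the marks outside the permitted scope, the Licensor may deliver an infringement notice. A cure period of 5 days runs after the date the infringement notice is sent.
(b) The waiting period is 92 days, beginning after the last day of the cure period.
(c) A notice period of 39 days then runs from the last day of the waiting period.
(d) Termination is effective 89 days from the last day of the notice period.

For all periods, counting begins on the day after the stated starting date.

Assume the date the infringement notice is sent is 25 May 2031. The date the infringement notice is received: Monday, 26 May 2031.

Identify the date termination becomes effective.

The last day of the cure period: 25 May 2031 + 5 days = 30 May 2031.
The last day of the waiting period: 92 calendar days after 30 May 2031 is 30 August 2031.
The last day of the notice period: 30 August 2031 + 39 days = 8 October 2031.
Adding 89 calendar days to 8 October 2031 gives 5 January 2032, which is the date termination becomes effective.

5 January 2032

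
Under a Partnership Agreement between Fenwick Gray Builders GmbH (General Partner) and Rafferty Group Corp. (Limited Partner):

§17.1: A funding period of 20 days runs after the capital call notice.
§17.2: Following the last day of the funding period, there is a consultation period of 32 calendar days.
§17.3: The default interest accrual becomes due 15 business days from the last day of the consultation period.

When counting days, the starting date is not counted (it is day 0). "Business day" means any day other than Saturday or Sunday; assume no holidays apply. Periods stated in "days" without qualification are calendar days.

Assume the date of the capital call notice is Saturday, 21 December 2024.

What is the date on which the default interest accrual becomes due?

The last day of the funding period: 20 calendar days after 21 December 2024 is 10 January 2025.
The last day of the consultation period: 10 January 2025 + 32 days = 11 February 2025.
From Tuesday, 11 February 2025, 15 business days (Feb 12, Feb 13, Feb 14, Feb 17, …, Feb 28, Mar 3, Mar 4, skipping weekends) brings us to Tuesday, 4 March 2025, which is the date on which the default interest accrual becomes due.

4 March 2025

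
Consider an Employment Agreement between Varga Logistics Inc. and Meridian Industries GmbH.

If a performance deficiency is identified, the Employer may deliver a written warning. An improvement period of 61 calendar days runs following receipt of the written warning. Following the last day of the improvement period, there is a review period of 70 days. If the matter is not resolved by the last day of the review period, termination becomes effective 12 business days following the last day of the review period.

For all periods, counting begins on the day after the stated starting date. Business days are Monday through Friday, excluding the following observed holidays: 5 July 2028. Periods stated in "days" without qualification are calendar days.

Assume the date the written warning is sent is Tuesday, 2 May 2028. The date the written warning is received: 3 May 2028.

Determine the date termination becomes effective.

The last day of the improvement period: 61 calendar days after 3 May 2028 is 3 July 2028.
The last day of the review period: 70 calendar days after 3 July 2028 is 11 September 2028.
From Monday, 11 September 2028, 12 business days (Sep 12, Sep 13, Sep 14, Sep 15, …, Sep 25, Sep 26, Sep 27, skipping weekends) brings us to Wednesday, 27 September 2028, which is the date termination becomes effective.

27 September 2028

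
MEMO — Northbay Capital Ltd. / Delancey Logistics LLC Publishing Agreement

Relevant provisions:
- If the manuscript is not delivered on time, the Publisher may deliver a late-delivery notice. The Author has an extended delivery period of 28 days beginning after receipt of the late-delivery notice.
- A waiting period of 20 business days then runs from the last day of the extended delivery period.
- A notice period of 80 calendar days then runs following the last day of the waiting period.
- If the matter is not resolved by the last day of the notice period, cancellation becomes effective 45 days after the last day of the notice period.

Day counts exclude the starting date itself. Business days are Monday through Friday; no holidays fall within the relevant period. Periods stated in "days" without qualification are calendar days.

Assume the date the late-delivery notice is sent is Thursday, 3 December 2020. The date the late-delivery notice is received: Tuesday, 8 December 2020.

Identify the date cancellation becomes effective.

The last day of the extended delivery period: 8 December 2020 + 28 days = 5 January 2021.
The last day of the waiting period: 20 business days after Tuesday, 5 January 2021, skipping weekends — Jan 6, Jan 7, Jan 8, Jan 11, …, Jan 29, Feb 1, Feb 2 — lands on Tuesday, 2 February 2021.
The last day of the notice period: 2 February 2021 + 80 days = 23 April 2021.
The date cancellation becomes effective: 45 calendar days after 23 April 2021 is 7 June 2021.

7 June 2021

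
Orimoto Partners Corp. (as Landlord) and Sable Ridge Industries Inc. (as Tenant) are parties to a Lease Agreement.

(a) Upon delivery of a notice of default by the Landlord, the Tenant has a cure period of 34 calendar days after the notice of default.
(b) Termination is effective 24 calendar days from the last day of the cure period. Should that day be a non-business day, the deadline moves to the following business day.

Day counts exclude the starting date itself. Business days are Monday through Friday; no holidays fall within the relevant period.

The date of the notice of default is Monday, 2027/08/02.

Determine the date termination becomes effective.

The last day of the cure period: 34 calendar days after 2027/08/02 is 2027/09/05.
Adding 24 calendar days to 2027/09/05 gives 2027/09/29, which is the date termination becomes effective. 2027/09/29 is a Wednesday, so no roll-forward applies.

2027/09/29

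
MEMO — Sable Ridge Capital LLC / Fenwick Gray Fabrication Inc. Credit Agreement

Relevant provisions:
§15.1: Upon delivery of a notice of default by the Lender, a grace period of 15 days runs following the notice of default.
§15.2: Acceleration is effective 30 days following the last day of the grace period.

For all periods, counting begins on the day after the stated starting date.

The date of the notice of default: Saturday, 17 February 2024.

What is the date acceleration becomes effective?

2 April 2024

Adding 15 calendar days to 17 February 2024 gives 3 March 2024, which is the last day of the grace period.
Adding 30 calendar days to 3 March 2024 gives 2 April 2024, which is the date acceleration becomes effective.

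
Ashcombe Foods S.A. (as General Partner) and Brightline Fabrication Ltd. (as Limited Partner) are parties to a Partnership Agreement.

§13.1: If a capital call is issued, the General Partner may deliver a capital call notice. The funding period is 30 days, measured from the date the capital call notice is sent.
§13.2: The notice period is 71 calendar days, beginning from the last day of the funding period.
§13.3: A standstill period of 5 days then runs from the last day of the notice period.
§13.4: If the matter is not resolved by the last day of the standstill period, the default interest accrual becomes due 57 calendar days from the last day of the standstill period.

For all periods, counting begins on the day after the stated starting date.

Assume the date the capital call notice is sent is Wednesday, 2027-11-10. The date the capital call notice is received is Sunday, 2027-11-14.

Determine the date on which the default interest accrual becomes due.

The last day of the funding period: 2027-11-10 + 30 days = 2027-12-10.
The last day of the notice period: 2027-12-10 + 71 days = 2028-02-19.
The last day of the standstill period: 2028-02-19 + 5 days = 2028-02-24.
The date on which the default interest accrual becomes due: 2028-02-24 + 57 days = 2028-04-21.

2028-04-21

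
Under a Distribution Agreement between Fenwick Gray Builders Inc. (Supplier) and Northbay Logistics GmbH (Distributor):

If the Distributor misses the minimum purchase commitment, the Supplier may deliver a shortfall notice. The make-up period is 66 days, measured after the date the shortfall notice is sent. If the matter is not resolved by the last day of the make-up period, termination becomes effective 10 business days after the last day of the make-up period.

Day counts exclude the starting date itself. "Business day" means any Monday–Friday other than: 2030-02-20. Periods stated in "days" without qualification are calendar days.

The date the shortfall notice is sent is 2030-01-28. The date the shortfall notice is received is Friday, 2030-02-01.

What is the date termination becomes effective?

The last day of the make-up period: 2030-01-28 + 66 days = 2030-04-04.
From Thursday, 2030-04-04, 10 business days (Apr 5, Apr 8, Apr 9, Apr 10, Apr 11, Apr 12, Apr 15, Apr 16, Apr 17, Apr 18, skipping weekends) brings us to Thursday, 2030-04-18, which is the date termination becomes effective.

2030-04-18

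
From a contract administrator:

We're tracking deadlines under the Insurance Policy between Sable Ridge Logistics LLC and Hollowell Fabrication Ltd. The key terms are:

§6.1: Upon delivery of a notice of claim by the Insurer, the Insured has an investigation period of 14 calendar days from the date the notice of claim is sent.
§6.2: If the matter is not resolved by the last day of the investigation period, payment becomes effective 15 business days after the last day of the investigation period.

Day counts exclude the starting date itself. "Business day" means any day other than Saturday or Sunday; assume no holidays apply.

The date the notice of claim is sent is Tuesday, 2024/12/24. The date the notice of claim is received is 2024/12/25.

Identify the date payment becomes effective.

Adding 14 calendar days to 2024/12/24 gives 2025/01/07, which is the last day of the investigation period.
From Tuesday, 2025/01/07, 15 business days (Jan 8, Jan 9, Jan 10, Jan 13, …, Jan 24, Jan 27, Jan 28, skipping weekends) brings us to Tuesday, 2025/01/28, which is the date payment becomes effective.

2025/01/28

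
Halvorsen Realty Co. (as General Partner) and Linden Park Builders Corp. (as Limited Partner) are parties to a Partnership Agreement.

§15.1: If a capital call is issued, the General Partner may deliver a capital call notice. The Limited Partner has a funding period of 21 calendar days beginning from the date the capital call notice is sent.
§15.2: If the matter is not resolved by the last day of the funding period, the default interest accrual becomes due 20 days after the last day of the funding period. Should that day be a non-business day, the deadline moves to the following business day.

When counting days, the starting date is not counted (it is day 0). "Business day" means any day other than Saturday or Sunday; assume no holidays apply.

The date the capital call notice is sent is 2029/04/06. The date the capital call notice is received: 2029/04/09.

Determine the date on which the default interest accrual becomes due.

The last day of the funding period: 2029/04/06 + 21 days = 2029/04/27.
The date on which the default interest accrual becomes due: 2029/04/27 + 20 days = 2029/05/17. 2029/05/17 is a Thursday, so no roll-forward applies.

2029/05/17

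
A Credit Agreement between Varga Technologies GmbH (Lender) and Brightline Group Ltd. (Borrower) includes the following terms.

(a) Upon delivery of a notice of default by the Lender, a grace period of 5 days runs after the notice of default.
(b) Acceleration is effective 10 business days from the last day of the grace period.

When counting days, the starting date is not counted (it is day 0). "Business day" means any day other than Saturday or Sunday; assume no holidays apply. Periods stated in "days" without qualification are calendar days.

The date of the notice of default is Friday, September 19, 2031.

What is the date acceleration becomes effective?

October 8, 2031

Adding 5 calendar days to September 19, 2031 gives September 24, 2031, which is the last day of the grace period.
From Wednesday, September 24, 2031, 10 business days (Sep 25, Sep 26, Sep 29, Sep 30, Oct 1, Oct 2, Oct 3, Oct 6, Oct 7, Oct 8, skipping weekends) brings us to Wednesday, October 8, 2031, which is the date acceleration becomes effective.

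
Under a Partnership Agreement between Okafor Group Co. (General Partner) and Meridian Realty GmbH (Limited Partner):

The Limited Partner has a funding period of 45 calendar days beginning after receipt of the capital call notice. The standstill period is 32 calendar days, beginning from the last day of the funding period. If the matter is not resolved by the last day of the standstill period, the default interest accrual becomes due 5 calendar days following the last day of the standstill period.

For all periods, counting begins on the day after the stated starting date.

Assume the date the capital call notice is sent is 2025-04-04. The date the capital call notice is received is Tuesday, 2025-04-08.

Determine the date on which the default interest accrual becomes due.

The last day of the funding period: 2025-04-08 + 45 days = 2025-05-23.
The last day of the standstill period: 2025-05-23 + 32 days = 2025-06-24.
The date on which the default interest accrual becomes due: 5 calendar days after 2025-06-24 is 2025-06-29.

2025-06-29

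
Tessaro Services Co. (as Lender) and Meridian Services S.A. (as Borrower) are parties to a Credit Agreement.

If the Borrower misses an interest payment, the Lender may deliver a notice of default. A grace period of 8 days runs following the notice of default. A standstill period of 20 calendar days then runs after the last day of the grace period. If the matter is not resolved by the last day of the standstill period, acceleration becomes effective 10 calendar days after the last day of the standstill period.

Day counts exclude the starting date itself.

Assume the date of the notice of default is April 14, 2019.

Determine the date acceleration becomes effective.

The last day of the grace period: 8 calendar days after April 14, 2019 is April 22, 2019.
Adding 20 calendar days to April 22, 2019 gives May 12, 2019, which is the last day of the standstill period.
Adding 10 calendar days to May 12, 2019 gives May 22, 2019, which is the date acceleration becomes effective.

May 22, 2019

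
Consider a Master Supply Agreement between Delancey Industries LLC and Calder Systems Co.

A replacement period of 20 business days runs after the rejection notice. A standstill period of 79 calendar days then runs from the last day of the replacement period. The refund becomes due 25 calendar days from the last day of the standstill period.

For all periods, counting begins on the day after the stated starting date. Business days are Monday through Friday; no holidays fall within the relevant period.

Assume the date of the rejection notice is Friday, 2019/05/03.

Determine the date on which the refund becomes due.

The last day of the replacement period: 20 business days after Friday, 2019/05/03, skipping weekends — May 6, May 7, May 8, May 9, …, May 29, May 30, May 31 — lands on Friday, 2019/05/31.
The last day of the standstill period: 2019/05/31 + 79 days = 2019/08/18.
Adding 25 calendar days to 2019/08/18 gives 2019/09/12, which is the date on which the refund becomes due.

2019/09/12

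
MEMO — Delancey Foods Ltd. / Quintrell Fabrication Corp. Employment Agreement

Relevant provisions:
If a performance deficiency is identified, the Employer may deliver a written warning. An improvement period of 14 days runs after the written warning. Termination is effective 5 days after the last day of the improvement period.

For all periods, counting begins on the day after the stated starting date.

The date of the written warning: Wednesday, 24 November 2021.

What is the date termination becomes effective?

The last day of the improvement period: 24 November 2021 + 14 days = 8 December 2021.
The date termination becomes effective: 8 December 2021 + 5 days = 13 December 2021.

13 December 2021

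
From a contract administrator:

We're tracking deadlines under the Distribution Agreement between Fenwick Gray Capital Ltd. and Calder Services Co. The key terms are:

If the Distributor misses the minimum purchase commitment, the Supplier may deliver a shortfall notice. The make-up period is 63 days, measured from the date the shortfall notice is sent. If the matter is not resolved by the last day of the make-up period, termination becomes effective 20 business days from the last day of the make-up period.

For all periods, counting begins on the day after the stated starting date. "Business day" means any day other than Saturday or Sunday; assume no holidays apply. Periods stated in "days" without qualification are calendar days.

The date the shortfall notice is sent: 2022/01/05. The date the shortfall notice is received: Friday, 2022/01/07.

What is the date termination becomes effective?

2022/04/06

The last day of the make-up period: 63 calendar days after 2022/01/05 is 2022/03/09.
The date termination becomes effective: counting 20 business days from Wednesday, 2022/03/09 (Mar 10, Mar 11, Mar 14, Mar 15, …, Apr 4, Apr 5, Apr 6, skipping weekends) reaches Wednesday, 2022/04/06.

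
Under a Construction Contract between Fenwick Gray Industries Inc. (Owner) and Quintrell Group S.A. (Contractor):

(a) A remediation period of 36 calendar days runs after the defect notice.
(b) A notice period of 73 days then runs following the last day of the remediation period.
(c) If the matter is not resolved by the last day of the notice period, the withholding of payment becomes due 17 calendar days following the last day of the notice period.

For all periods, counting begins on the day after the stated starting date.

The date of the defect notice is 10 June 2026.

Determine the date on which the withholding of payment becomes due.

The last day of the remediation period: 10 June 2026 + 36 days = 16 July 2026.
Adding 73 calendar days to 16 July 2026 gives 27 September 2026, which is the last day of the notice period.
Adding 17 calendar days to 27 September 2026 gives 14 October 2026, which is the date on which the withholding of payment becomes due.

14 October 2026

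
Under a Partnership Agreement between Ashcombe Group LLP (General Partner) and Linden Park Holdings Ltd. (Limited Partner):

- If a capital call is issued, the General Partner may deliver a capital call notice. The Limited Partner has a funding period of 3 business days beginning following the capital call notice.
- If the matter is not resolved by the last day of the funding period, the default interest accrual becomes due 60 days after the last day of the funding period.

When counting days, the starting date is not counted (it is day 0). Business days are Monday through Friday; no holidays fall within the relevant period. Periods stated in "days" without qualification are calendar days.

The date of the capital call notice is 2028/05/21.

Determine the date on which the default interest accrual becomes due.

From Sunday, 2028/05/21, 3 business days (May 22, May 23, May 24, skipping weekends) brings us to Wednesday, 2028/05/24, which is the last day of the funding period.
The date on which the default interest accrual becomes due: 2028/05/24 + 60 days = 2028/07/23.

2028/07/23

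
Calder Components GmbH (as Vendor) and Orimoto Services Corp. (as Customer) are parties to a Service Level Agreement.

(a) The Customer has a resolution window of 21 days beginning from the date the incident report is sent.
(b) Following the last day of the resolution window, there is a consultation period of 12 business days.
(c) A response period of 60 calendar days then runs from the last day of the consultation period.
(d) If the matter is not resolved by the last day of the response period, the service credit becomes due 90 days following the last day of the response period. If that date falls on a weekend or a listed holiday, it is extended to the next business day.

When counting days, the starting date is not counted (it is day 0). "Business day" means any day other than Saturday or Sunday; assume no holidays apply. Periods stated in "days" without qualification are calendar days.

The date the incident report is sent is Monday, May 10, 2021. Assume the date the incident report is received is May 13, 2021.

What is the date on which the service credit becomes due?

Nov 15, 2021

The last day of the resolution window: 21 calendar days after May 10, 2021 is May 31, 2021.
From Monday, May 31, 2021, 12 business days (Jun 1, Jun 2, Jun 3, Jun 4, …, Jun 14, Jun 15, Jun 16, skipping weekends) brings us to Wednesday, Jun 16, 2021, which is the last day of the consultation period.
The last day of the response period: 60 calendar days after Jun 16, 2021 is Aug 15, 2021.
The date on which the service credit becomes due: Aug 15, 2021 + 90 days = Nov 13, 2021. That falls on a Saturday, so it rolls to the next business day, Monday, Nov 15, 2021.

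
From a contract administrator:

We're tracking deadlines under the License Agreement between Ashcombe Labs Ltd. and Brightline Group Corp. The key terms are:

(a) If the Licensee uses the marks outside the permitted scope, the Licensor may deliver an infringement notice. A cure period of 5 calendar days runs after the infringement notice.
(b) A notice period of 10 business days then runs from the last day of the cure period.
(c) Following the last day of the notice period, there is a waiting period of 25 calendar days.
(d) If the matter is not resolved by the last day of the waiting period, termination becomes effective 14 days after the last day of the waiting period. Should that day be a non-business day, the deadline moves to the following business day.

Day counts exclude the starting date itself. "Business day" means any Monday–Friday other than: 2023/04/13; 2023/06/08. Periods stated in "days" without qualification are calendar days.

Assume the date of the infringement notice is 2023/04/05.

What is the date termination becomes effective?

2023/06/05

The last day of the cure period: 5 calendar days after 2023/04/05 is 2023/04/10.
From Monday, 2023/04/10, 10 business days (Apr 11, Apr 12, Apr 14, Apr 17, Apr 18, Apr 19, Apr 20, Apr 21, Apr 24, Apr 25, skipping weekends and the listed holiday on Apr 13) brings us to Tuesday, 2023/04/25, which is the last day of the notice period.
Adding 25 calendar days to 2023/04/25 gives 2023/05/20, which is the last day of the waiting period.
Adding 14 calendar days to 2023/05/20 gives 2023/06/03, which is the date termination becomes effective. That falls on a Saturday, so it rolls to the next business day, Monday, 2023/06/05.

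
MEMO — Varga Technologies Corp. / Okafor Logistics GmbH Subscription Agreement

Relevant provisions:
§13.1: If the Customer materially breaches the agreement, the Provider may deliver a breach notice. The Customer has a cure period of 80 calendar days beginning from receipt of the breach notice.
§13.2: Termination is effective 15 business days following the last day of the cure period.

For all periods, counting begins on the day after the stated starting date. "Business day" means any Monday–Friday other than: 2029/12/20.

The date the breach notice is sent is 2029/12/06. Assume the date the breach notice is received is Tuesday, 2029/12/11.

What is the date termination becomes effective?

The last day of the cure period: 2029/12/11 + 80 days = 2030/03/01.
The date termination becomes effective: counting 15 business days from Friday, 2030/03/01 (Mar 4, Mar 5, Mar 6, Mar 7, …, Mar 20, Mar 21, Mar 22, skipping weekends) reaches Friday, 2030/03/22.

2030/03/22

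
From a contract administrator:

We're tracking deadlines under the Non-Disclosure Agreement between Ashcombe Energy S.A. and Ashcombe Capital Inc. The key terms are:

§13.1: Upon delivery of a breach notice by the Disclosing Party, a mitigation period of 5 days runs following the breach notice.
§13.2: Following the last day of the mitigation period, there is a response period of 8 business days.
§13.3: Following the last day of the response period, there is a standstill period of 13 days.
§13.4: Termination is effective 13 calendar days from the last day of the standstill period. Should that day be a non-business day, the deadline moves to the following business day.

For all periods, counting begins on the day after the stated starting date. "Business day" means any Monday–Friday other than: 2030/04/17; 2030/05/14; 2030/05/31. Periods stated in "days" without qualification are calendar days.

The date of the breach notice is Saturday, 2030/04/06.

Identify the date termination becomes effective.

The last day of the mitigation period: 5 calendar days after 2030/04/06 is 2030/04/11.
The last day of the response period: 8 business days after Thursday, 2030/04/11, skipping weekends and the listed holiday on Apr 17 — Apr 12, Apr 15, Apr 16, Apr 18, Apr 19, Apr 22, Apr 23, Apr 24 — lands on Wednesday, 2030/04/24.
The last day of the standstill period: 2030/04/24 + 13 days = 2030/05/07.
The date termination becomes effective: 13 calendar days after 2030/05/07 is 2030/05/20. 2030/05/20 is a Monday and is not a listed holiday, so no roll-forward applies.

2030/05/20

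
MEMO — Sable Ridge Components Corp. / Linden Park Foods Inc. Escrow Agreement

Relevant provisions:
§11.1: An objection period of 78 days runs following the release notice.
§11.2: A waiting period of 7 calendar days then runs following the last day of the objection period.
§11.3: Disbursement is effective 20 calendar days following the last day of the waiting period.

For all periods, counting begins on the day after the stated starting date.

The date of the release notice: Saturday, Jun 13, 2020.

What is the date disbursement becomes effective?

The last day of the objection period: 78 calendar days after Jun 13, 2020 is Aug 30, 2020.
Adding 7 calendar days to Aug 30, 2020 gives Sep 6, 2020, which is the last day of the waiting period.
Adding 20 calendar days to Sep 6, 2020 gives Sep 26, 2020, which is the date disbursement becomes effective.

Sep 26, 2020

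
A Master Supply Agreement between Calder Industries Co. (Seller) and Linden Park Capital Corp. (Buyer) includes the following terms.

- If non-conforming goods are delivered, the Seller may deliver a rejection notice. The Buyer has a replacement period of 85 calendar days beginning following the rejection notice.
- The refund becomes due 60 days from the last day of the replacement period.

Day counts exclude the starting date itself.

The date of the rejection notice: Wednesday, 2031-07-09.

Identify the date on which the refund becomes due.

2031-12-01

The last day of the replacement period: 85 calendar days after 2031-07-09 is 2031-10-02.
The date on which the refund becomes due: 60 calendar days after 2031-10-02 is 2031-12-01.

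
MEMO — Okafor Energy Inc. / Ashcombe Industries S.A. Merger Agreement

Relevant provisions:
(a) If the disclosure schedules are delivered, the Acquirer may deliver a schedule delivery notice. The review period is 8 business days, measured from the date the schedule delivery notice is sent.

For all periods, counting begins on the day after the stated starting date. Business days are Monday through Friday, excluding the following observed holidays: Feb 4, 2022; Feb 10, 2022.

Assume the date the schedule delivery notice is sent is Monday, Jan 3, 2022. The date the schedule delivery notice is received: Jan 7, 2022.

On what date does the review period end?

The last day of the review period: 8 business days after Monday, Jan 3, 2022, skipping weekends — Jan 4, Jan 5, Jan 6, Jan 7, Jan 10, Jan 11, Jan 12, Jan 13 — lands on Thursday, Jan 13, 2022.

Jan 13, 2022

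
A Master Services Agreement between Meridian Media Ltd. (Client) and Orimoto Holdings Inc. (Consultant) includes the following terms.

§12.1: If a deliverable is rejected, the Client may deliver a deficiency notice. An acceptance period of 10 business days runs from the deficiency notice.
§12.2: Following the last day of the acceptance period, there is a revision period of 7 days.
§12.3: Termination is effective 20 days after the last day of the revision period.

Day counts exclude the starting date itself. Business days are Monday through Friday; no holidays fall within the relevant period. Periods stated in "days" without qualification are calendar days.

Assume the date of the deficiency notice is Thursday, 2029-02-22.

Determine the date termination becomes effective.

2029-04-04

From Thursday, 2029-02-22, 10 business days (Feb 23, Feb 26, Feb 27, Feb 28, Mar 1, Mar 2, Mar 5, Mar 6, Mar 7, Mar 8, skipping weekends) brings us to Thursday, 2029-03-08, which is the last day of the acceptance period.
Adding 7 calendar days to 2029-03-08 gives 2029-03-15, which is the last day of the revision period.
The date termination becomes effective: 20 calendar days after 2029-03-15 is 2029-04-04.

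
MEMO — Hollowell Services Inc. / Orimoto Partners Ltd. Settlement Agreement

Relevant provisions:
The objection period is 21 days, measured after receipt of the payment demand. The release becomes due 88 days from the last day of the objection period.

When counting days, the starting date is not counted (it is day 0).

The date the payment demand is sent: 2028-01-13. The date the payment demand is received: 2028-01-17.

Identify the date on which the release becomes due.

2028-05-05

Adding 21 calendar days to 2028-01-17 gives 2028-02-07, which is the last day of the objection period.
The date on which the release becomes due: 2028-02-07 + 88 days = 2028-05-05.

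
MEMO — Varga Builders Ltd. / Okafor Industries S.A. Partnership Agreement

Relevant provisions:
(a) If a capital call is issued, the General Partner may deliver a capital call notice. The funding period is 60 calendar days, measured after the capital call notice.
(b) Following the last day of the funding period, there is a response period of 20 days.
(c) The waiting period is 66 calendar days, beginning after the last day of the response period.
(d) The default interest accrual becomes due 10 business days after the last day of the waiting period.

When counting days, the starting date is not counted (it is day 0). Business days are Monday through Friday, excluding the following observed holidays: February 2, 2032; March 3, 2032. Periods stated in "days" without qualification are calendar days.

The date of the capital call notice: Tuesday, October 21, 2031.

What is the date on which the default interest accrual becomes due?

Adding 60 calendar days to October 21, 2031 gives December 20, 2031, which is the last day of the funding period.
The last day of the response period: December 20, 2031 + 20 days = January 9, 2032.
The last day of the waiting period: January 9, 2032 + 66 days = March 15, 2032.
The date on which the default interest accrual becomes due: counting 10 business days from Monday, March 15, 2032 (Mar 16, Mar 17, Mar 18, Mar 19, Mar 22, Mar 23, Mar 24, Mar 25, Mar 26, Mar 29, skipping weekends) reaches Monday, March 29, 2032.

March 29, 2032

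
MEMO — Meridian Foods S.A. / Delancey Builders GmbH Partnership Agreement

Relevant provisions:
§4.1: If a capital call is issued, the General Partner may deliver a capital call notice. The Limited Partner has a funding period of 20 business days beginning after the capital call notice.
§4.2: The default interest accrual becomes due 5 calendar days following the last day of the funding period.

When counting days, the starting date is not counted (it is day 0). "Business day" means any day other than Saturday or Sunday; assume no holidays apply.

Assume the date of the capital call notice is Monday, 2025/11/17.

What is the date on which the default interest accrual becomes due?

2025/12/20

From Monday, 2025/11/17, 20 business days (Nov 18, Nov 19, Nov 20, Nov 21, …, Dec 11, Dec 12, Dec 15, skipping weekends) brings us to Monday, 2025/12/15, which is the last day of the funding period.
The date on which the default interest accrual becomes due: 5 calendar days after 2025/12/15 is 2025/12/20.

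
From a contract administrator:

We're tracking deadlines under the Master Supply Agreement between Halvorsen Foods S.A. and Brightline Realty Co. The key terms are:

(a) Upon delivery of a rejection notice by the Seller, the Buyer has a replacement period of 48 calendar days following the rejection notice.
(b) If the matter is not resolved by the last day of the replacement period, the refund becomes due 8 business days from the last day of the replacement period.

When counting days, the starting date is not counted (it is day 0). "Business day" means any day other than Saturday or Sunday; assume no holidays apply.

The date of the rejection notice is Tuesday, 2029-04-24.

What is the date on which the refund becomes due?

The last day of the replacement period: 2029-04-24 + 48 days = 2029-06-11.
The date on which the refund becomes due: 8 business days after Monday, 2029-06-11, skipping weekends — Jun 12, Jun 13, Jun 14, Jun 15, Jun 18, Jun 19, Jun 20, Jun 21 — lands on Thursday, 2029-06-21.

2029-06-21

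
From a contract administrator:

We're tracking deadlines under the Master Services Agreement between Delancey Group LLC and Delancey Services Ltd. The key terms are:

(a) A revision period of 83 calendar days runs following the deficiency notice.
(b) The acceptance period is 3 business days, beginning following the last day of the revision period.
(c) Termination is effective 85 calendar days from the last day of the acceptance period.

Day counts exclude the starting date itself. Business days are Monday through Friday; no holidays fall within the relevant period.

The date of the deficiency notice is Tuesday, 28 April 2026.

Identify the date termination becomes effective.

The last day of the revision period: 83 calendar days after 28 April 2026 is 20 July 2026.
The last day of the acceptance period: counting 3 business days from Monday, 20 July 2026 (Jul 21, Jul 22, Jul 23, skipping weekends) reaches Thursday, 23 July 2026.
Adding 85 calendar days to 23 July 2026 gives 16 October 2026, which is the date termination becomes effective.

16 October 2026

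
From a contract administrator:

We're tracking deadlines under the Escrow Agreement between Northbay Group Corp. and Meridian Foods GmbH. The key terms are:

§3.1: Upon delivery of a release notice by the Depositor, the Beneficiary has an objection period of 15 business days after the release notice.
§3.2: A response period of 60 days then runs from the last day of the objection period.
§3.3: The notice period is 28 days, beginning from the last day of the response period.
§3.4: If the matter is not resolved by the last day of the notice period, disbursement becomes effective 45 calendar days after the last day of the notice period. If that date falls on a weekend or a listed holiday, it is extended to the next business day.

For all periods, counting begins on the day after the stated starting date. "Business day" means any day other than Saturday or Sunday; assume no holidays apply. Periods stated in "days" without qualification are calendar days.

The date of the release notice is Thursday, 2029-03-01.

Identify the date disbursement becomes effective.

2029-08-02

The last day of the objection period: 15 business days after Thursday, 2029-03-01, skipping weekends — Mar 2, Mar 5, Mar 6, Mar 7, …, Mar 20, Mar 21, Mar 22 — lands on Thursday, 2029-03-22.
Adding 60 calendar days to 2029-03-22 gives 2029-05-21, which is the last day of the response period.
The last day of the notice period: 28 calendar days after 2029-05-21 is 2029-06-18.
Adding 45 calendar days to 2029-06-18 gives 2029-08-02, which is the date disbursement becomes effective. 2029-08-02 is a Thursday, so no roll-forward applies.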